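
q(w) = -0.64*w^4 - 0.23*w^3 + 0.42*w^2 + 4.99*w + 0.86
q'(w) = -2.56*w^3 - 0.69*w^2 + 0.84*w + 4.99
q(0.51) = 3.44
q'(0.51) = 4.90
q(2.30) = -6.15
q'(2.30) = -27.88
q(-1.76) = -11.51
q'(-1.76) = 15.33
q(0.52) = 3.49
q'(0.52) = 4.88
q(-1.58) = -9.06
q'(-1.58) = 12.04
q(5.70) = -675.23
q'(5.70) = -486.73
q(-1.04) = -4.37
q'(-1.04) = 6.25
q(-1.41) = -7.23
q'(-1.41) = 9.61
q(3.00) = -38.44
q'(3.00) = -67.82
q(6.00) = -833.20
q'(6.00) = -567.77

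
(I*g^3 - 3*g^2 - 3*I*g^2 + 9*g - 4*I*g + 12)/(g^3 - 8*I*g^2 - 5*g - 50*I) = (I*g^3 - 3*g^2*(1 + I) + g*(9 - 4*I) + 12)/(g^3 - 8*I*g^2 - 5*g - 50*I)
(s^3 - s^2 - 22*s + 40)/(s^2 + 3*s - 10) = s - 4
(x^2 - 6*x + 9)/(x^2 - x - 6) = (x - 3)/(x + 2)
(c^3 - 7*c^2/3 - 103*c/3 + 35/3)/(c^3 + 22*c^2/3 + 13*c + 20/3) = (3*c^2 - 22*c + 7)/(3*c^2 + 7*c + 4)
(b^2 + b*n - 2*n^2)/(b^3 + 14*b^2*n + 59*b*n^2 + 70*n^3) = (b - n)/(b^2 + 12*b*n + 35*n^2)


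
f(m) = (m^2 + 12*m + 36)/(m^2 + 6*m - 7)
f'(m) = (-2*m - 6)*(m^2 + 12*m + 36)/(m^2 + 6*m - 7)^2 + (2*m + 12)/(m^2 + 6*m - 7)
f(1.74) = 9.26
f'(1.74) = -11.18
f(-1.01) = -2.07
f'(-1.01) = -1.51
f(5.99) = 2.22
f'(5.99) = -0.25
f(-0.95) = -2.16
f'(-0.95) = -1.61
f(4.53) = 2.72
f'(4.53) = -0.49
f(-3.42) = -0.42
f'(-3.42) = -0.30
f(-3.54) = -0.39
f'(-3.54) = -0.29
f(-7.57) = 0.50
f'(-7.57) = 0.30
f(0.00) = -5.14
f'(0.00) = -6.12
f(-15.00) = 0.63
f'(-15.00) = -0.02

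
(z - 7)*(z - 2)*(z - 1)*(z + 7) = z^4 - 3*z^3 - 47*z^2 + 147*z - 98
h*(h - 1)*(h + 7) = h^3 + 6*h^2 - 7*h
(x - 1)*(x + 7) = x^2 + 6*x - 7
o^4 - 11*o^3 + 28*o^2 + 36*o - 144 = (o - 6)*(o - 4)*(o - 3)*(o + 2)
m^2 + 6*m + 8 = (m + 2)*(m + 4)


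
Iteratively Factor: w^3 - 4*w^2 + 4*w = (w - 2)*(w^2 - 2*w) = (w - 2)^2*(w)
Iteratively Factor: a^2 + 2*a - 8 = (a - 2)*(a + 4)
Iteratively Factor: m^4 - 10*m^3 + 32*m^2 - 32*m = (m - 4)*(m^3 - 6*m^2 + 8*m) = (m - 4)^2*(m^2 - 2*m) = m*(m - 4)^2*(m - 2)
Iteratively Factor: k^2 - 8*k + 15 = (k - 5)*(k - 3)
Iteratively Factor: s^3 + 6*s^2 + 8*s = (s + 2)*(s^2 + 4*s) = (s + 2)*(s + 4)*(s)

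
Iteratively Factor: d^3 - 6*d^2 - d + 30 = (d - 5)*(d^2 - d - 6) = (d - 5)*(d - 3)*(d + 2)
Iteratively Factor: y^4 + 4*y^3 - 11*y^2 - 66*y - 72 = (y + 2)*(y^3 + 2*y^2 - 15*y - 36) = (y + 2)*(y + 3)*(y^2 - y - 12) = (y - 4)*(y + 2)*(y + 3)*(y + 3)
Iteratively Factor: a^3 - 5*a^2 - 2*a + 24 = (a - 4)*(a^2 - a - 6) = (a - 4)*(a + 2)*(a - 3)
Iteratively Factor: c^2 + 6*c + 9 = (c + 3)*(c + 3)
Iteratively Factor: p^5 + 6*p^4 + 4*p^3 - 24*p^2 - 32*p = (p + 2)*(p^4 + 4*p^3 - 4*p^2 - 16*p) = p*(p + 2)*(p^3 + 4*p^2 - 4*p - 16) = p*(p - 2)*(p + 2)*(p^2 + 6*p + 8) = p*(p - 2)*(p + 2)*(p + 4)*(p + 2)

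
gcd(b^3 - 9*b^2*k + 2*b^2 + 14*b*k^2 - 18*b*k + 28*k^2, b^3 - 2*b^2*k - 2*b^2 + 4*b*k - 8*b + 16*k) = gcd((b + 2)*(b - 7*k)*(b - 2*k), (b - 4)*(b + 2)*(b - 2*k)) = b^2 - 2*b*k + 2*b - 4*k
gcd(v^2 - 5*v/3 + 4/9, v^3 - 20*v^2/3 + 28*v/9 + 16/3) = v - 4/3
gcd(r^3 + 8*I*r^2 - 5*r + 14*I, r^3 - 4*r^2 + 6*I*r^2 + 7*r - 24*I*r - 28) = r^2 + 6*I*r + 7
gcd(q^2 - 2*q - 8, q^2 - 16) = q - 4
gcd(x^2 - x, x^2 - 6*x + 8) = 1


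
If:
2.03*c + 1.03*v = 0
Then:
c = -0.507389162561576*v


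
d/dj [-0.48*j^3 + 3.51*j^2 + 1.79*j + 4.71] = -1.44*j^2 + 7.02*j + 1.79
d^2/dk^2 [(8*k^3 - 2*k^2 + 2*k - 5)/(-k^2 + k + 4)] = 2*(-40*k^3 - 57*k^2 - 423*k + 65)/(k^6 - 3*k^5 - 9*k^4 + 23*k^3 + 36*k^2 - 48*k - 64)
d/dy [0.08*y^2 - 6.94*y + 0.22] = 0.16*y - 6.94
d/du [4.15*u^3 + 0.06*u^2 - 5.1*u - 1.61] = 12.45*u^2 + 0.12*u - 5.1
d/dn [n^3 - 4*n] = 3*n^2 - 4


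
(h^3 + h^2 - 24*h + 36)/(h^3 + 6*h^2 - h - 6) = (h^2 - 5*h + 6)/(h^2 - 1)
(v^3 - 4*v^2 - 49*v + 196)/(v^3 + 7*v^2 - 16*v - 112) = (v - 7)/(v + 4)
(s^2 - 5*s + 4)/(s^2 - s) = (s - 4)/s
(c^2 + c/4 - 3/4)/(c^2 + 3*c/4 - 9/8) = 2*(c + 1)/(2*c + 3)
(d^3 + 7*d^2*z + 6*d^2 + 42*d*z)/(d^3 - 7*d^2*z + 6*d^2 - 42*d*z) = (-d - 7*z)/(-d + 7*z)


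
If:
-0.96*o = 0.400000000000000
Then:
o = -0.42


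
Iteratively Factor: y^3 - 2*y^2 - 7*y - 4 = (y + 1)*(y^2 - 3*y - 4) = (y - 4)*(y + 1)*(y + 1)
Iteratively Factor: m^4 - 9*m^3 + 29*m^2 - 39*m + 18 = (m - 3)*(m^3 - 6*m^2 + 11*m - 6) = (m - 3)*(m - 2)*(m^2 - 4*m + 3) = (m - 3)*(m - 2)*(m - 1)*(m - 3)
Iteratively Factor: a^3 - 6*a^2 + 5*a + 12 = (a - 4)*(a^2 - 2*a - 3) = (a - 4)*(a + 1)*(a - 3)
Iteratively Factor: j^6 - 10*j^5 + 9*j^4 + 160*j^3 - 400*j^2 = (j - 4)*(j^5 - 6*j^4 - 15*j^3 + 100*j^2) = (j - 4)*(j + 4)*(j^4 - 10*j^3 + 25*j^2) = j*(j - 4)*(j + 4)*(j^3 - 10*j^2 + 25*j) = j*(j - 5)*(j - 4)*(j + 4)*(j^2 - 5*j) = j*(j - 5)^2*(j - 4)*(j + 4)*(j)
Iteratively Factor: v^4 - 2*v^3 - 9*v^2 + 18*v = (v - 3)*(v^3 + v^2 - 6*v) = v*(v - 3)*(v^2 + v - 6) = v*(v - 3)*(v - 2)*(v + 3)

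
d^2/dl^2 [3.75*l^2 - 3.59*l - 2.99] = 7.50000000000000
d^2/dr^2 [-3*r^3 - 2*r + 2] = -18*r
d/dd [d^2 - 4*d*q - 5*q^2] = 2*d - 4*q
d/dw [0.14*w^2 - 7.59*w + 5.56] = 0.28*w - 7.59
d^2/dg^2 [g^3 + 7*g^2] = 6*g + 14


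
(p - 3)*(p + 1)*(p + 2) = p^3 - 7*p - 6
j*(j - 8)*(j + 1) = j^3 - 7*j^2 - 8*j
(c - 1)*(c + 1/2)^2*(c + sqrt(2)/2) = c^4 + sqrt(2)*c^3/2 - 3*c^2/4 - 3*sqrt(2)*c/8 - c/4 - sqrt(2)/8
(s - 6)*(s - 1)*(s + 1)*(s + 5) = s^4 - s^3 - 31*s^2 + s + 30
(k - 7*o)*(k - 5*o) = k^2 - 12*k*o + 35*o^2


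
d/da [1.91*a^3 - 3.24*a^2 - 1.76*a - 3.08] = 5.73*a^2 - 6.48*a - 1.76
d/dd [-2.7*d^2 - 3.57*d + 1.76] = -5.4*d - 3.57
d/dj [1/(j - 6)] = -1/(j - 6)^2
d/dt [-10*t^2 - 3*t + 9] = -20*t - 3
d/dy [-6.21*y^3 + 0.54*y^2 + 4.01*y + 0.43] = -18.63*y^2 + 1.08*y + 4.01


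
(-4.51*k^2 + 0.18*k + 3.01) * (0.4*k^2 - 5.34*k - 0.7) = -1.804*k^4 + 24.1554*k^3 + 3.3998*k^2 - 16.1994*k - 2.107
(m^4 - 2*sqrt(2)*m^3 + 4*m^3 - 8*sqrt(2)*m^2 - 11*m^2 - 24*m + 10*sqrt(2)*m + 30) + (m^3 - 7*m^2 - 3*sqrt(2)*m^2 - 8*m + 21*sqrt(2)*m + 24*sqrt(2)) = m^4 - 2*sqrt(2)*m^3 + 5*m^3 - 18*m^2 - 11*sqrt(2)*m^2 - 32*m + 31*sqrt(2)*m + 30 + 24*sqrt(2)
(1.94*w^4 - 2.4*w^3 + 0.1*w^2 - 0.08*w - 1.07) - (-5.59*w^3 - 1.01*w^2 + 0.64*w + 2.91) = 1.94*w^4 + 3.19*w^3 + 1.11*w^2 - 0.72*w - 3.98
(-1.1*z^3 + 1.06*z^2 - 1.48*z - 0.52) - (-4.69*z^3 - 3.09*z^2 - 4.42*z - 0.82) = 3.59*z^3 + 4.15*z^2 + 2.94*z + 0.3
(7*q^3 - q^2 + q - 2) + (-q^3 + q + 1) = 6*q^3 - q^2 + 2*q - 1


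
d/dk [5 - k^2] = -2*k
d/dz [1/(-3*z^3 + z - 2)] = (9*z^2 - 1)/(3*z^3 - z + 2)^2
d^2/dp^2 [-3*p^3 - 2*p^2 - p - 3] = -18*p - 4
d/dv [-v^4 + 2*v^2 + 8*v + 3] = -4*v^3 + 4*v + 8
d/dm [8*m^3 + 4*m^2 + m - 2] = 24*m^2 + 8*m + 1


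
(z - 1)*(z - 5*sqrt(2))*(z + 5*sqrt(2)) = z^3 - z^2 - 50*z + 50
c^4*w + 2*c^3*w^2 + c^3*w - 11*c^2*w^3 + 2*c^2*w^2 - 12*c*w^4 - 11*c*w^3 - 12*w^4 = (c - 3*w)*(c + w)*(c + 4*w)*(c*w + w)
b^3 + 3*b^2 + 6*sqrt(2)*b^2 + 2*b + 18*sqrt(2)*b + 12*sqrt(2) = (b + 1)*(b + 2)*(b + 6*sqrt(2))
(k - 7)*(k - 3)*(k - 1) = k^3 - 11*k^2 + 31*k - 21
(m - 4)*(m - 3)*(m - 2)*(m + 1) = m^4 - 8*m^3 + 17*m^2 + 2*m - 24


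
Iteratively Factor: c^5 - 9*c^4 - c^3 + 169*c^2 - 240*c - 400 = (c + 4)*(c^4 - 13*c^3 + 51*c^2 - 35*c - 100) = (c + 1)*(c + 4)*(c^3 - 14*c^2 + 65*c - 100) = (c - 4)*(c + 1)*(c + 4)*(c^2 - 10*c + 25) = (c - 5)*(c - 4)*(c + 1)*(c + 4)*(c - 5)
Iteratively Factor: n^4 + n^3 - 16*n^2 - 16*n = (n + 1)*(n^3 - 16*n) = n*(n + 1)*(n^2 - 16) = n*(n - 4)*(n + 1)*(n + 4)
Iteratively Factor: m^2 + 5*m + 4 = (m + 1)*(m + 4)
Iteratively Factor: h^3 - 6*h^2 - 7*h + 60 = (h - 4)*(h^2 - 2*h - 15) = (h - 5)*(h - 4)*(h + 3)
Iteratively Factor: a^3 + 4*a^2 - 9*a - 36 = (a - 3)*(a^2 + 7*a + 12) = (a - 3)*(a + 3)*(a + 4)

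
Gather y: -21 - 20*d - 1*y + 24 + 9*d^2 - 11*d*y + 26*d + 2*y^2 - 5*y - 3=9*d^2 + 6*d + 2*y^2 + y*(-11*d - 6)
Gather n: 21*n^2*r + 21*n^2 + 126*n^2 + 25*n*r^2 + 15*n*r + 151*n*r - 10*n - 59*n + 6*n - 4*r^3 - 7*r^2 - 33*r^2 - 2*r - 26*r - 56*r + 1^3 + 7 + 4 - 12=n^2*(21*r + 147) + n*(25*r^2 + 166*r - 63) - 4*r^3 - 40*r^2 - 84*r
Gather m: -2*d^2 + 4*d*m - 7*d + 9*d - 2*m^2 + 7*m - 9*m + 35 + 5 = -2*d^2 + 2*d - 2*m^2 + m*(4*d - 2) + 40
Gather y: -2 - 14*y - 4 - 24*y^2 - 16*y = -24*y^2 - 30*y - 6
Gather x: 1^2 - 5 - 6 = -10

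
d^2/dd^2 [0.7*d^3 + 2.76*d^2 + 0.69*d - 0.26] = 4.2*d + 5.52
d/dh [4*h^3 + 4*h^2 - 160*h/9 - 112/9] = 12*h^2 + 8*h - 160/9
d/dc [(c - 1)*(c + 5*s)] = 2*c + 5*s - 1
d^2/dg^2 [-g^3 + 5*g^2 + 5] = 10 - 6*g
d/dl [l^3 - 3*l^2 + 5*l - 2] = 3*l^2 - 6*l + 5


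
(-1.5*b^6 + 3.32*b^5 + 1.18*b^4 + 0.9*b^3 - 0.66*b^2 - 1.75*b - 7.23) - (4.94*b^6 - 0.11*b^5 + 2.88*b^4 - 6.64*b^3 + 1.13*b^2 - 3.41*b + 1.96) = -6.44*b^6 + 3.43*b^5 - 1.7*b^4 + 7.54*b^3 - 1.79*b^2 + 1.66*b - 9.19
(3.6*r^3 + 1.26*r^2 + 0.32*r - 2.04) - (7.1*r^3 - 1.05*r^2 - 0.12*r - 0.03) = -3.5*r^3 + 2.31*r^2 + 0.44*r - 2.01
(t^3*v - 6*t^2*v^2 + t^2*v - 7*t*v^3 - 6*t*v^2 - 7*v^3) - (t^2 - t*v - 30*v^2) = t^3*v - 6*t^2*v^2 + t^2*v - t^2 - 7*t*v^3 - 6*t*v^2 + t*v - 7*v^3 + 30*v^2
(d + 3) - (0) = d + 3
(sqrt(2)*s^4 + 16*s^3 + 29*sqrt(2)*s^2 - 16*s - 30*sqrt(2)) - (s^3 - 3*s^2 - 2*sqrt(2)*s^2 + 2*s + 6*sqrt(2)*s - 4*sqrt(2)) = sqrt(2)*s^4 + 15*s^3 + 3*s^2 + 31*sqrt(2)*s^2 - 18*s - 6*sqrt(2)*s - 26*sqrt(2)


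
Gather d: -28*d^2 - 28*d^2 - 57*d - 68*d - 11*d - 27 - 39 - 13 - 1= -56*d^2 - 136*d - 80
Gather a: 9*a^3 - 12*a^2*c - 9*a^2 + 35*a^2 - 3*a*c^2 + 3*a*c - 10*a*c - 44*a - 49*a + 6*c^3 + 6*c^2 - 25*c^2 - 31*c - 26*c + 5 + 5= 9*a^3 + a^2*(26 - 12*c) + a*(-3*c^2 - 7*c - 93) + 6*c^3 - 19*c^2 - 57*c + 10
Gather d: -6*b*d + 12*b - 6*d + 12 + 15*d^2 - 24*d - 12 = 12*b + 15*d^2 + d*(-6*b - 30)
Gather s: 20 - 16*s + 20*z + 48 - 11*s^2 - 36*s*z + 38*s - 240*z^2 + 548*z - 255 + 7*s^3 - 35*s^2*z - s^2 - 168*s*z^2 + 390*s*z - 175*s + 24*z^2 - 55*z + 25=7*s^3 + s^2*(-35*z - 12) + s*(-168*z^2 + 354*z - 153) - 216*z^2 + 513*z - 162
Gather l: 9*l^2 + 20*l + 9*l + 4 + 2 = 9*l^2 + 29*l + 6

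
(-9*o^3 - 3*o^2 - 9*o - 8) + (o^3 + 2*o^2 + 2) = -8*o^3 - o^2 - 9*o - 6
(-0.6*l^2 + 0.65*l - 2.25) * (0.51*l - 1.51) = -0.306*l^3 + 1.2375*l^2 - 2.129*l + 3.3975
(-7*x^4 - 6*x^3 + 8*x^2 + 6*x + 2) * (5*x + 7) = -35*x^5 - 79*x^4 - 2*x^3 + 86*x^2 + 52*x + 14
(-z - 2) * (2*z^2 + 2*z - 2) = -2*z^3 - 6*z^2 - 2*z + 4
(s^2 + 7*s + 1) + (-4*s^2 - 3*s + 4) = -3*s^2 + 4*s + 5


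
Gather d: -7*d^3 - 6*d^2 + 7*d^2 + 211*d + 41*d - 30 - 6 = -7*d^3 + d^2 + 252*d - 36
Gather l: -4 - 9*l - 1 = -9*l - 5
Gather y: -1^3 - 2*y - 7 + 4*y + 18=2*y + 10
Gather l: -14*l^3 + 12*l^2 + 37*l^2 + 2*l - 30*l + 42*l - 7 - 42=-14*l^3 + 49*l^2 + 14*l - 49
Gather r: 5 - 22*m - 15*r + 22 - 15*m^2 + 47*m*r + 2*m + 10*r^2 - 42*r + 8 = -15*m^2 - 20*m + 10*r^2 + r*(47*m - 57) + 35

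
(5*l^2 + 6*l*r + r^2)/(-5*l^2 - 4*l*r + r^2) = (5*l + r)/(-5*l + r)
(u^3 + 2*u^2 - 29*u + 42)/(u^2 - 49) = (u^2 - 5*u + 6)/(u - 7)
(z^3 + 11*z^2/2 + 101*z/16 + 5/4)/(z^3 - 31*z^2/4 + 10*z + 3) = (z^2 + 21*z/4 + 5)/(z^2 - 8*z + 12)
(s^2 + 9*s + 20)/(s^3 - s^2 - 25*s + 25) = (s + 4)/(s^2 - 6*s + 5)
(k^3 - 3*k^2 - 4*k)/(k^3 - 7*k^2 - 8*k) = (k - 4)/(k - 8)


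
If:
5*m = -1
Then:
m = -1/5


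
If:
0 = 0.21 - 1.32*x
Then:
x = 0.16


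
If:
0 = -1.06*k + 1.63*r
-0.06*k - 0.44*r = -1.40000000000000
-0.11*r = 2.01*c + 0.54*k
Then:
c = -1.23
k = 4.04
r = 2.63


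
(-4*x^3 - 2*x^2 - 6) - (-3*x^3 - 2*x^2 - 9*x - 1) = -x^3 + 9*x - 5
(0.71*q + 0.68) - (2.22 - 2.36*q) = 3.07*q - 1.54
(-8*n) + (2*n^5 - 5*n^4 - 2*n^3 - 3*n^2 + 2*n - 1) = 2*n^5 - 5*n^4 - 2*n^3 - 3*n^2 - 6*n - 1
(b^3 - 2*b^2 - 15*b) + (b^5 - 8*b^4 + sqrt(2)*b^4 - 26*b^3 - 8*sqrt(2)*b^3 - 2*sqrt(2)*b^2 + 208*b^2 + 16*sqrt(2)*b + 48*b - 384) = b^5 - 8*b^4 + sqrt(2)*b^4 - 25*b^3 - 8*sqrt(2)*b^3 - 2*sqrt(2)*b^2 + 206*b^2 + 16*sqrt(2)*b + 33*b - 384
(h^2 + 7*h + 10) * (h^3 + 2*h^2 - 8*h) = h^5 + 9*h^4 + 16*h^3 - 36*h^2 - 80*h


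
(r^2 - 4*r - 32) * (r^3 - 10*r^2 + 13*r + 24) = r^5 - 14*r^4 + 21*r^3 + 292*r^2 - 512*r - 768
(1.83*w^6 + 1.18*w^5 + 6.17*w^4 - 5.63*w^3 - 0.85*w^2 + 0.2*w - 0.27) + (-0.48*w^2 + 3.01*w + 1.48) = 1.83*w^6 + 1.18*w^5 + 6.17*w^4 - 5.63*w^3 - 1.33*w^2 + 3.21*w + 1.21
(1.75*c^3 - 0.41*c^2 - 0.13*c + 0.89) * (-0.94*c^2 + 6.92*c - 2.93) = -1.645*c^5 + 12.4954*c^4 - 7.8425*c^3 - 0.5349*c^2 + 6.5397*c - 2.6077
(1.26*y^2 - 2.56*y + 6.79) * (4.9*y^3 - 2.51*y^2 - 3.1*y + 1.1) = 6.174*y^5 - 15.7066*y^4 + 35.7906*y^3 - 7.7209*y^2 - 23.865*y + 7.469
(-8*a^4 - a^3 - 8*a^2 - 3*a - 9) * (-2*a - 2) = 16*a^5 + 18*a^4 + 18*a^3 + 22*a^2 + 24*a + 18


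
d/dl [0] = 0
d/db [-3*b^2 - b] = -6*b - 1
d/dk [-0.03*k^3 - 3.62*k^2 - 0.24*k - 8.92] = -0.09*k^2 - 7.24*k - 0.24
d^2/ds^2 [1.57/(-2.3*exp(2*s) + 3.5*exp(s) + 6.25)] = (1.57*(4.6*exp(s) - 3.5)*(9.2*exp(s) - 7.0)*exp(s) + (14.444*exp(s) - 5.495)*(-2.3*exp(2*s) + 3.5*exp(s) + 6.25))*exp(s)/(-2.3*exp(2*s) + 3.5*exp(s) + 6.25)^3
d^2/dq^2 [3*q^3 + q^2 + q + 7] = 18*q + 2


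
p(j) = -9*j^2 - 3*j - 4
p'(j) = -18*j - 3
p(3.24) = -108.20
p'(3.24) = -61.32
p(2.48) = -66.79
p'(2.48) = -47.64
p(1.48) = -28.15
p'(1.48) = -29.64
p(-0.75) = -6.81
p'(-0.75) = 10.50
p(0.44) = -7.06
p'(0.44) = -10.92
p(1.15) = -19.35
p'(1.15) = -23.70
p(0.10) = -4.39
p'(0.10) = -4.80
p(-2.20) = -40.96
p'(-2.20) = 36.60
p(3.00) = -94.00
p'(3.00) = -57.00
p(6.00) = -346.00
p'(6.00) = -111.00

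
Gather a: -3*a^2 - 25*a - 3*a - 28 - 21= -3*a^2 - 28*a - 49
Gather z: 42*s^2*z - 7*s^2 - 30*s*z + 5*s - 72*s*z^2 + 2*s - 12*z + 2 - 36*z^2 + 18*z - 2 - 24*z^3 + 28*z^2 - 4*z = -7*s^2 + 7*s - 24*z^3 + z^2*(-72*s - 8) + z*(42*s^2 - 30*s + 2)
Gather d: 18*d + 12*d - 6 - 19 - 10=30*d - 35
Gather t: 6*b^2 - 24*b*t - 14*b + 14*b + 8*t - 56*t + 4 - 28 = 6*b^2 + t*(-24*b - 48) - 24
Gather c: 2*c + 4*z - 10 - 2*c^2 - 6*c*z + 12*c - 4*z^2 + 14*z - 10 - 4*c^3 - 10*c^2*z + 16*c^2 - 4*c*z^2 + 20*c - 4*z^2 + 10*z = -4*c^3 + c^2*(14 - 10*z) + c*(-4*z^2 - 6*z + 34) - 8*z^2 + 28*z - 20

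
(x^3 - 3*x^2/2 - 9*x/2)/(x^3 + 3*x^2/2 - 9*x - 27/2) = x/(x + 3)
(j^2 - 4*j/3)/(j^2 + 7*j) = (j - 4/3)/(j + 7)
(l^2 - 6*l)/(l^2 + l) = (l - 6)/(l + 1)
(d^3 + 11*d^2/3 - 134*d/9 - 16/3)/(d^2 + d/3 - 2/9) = (9*d^3 + 33*d^2 - 134*d - 48)/(9*d^2 + 3*d - 2)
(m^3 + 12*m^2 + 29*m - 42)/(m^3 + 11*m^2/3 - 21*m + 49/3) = 3*(m + 6)/(3*m - 7)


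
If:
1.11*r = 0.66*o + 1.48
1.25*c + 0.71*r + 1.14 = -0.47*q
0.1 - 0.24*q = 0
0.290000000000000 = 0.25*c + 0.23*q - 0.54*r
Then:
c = -0.68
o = -3.38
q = 0.42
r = -0.68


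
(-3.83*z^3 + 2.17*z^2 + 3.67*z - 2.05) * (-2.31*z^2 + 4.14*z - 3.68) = 8.8473*z^5 - 20.8689*z^4 + 14.6005*z^3 + 11.9437*z^2 - 21.9926*z + 7.544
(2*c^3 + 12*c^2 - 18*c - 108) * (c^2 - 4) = 2*c^5 + 12*c^4 - 26*c^3 - 156*c^2 + 72*c + 432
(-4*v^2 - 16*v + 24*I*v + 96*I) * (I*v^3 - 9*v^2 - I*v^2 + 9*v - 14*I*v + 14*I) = -4*I*v^5 + 12*v^4 - 12*I*v^4 + 36*v^3 - 144*I*v^3 + 288*v^2 - 480*I*v^2 + 1008*v + 640*I*v - 1344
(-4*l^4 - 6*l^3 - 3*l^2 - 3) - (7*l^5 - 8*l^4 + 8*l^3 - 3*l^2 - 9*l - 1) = -7*l^5 + 4*l^4 - 14*l^3 + 9*l - 2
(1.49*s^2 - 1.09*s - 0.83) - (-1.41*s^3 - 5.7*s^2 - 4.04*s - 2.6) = 1.41*s^3 + 7.19*s^2 + 2.95*s + 1.77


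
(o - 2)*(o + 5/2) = o^2 + o/2 - 5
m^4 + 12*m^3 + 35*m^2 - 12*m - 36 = (m - 1)*(m + 1)*(m + 6)^2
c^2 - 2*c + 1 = (c - 1)^2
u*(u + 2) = u^2 + 2*u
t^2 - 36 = (t - 6)*(t + 6)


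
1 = 1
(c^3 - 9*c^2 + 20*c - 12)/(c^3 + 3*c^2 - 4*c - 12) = (c^2 - 7*c + 6)/(c^2 + 5*c + 6)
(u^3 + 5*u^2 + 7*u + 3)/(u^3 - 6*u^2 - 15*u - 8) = (u + 3)/(u - 8)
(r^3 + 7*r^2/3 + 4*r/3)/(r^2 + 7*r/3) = (3*r^2 + 7*r + 4)/(3*r + 7)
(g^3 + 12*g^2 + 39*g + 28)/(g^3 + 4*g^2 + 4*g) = (g^3 + 12*g^2 + 39*g + 28)/(g*(g^2 + 4*g + 4))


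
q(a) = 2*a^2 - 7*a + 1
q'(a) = 4*a - 7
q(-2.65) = 33.60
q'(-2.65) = -17.60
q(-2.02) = 23.30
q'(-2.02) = -15.08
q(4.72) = 12.52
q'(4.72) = 11.88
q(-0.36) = 3.78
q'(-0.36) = -8.44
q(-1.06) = 10.67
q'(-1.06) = -11.24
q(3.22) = -0.80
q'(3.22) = 5.88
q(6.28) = 35.92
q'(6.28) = 18.12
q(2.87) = -2.62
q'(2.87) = 4.48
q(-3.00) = 40.00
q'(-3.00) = -19.00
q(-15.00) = 556.00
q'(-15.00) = -67.00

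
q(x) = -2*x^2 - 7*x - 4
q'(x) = -4*x - 7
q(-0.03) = -3.79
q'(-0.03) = -6.88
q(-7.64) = -67.26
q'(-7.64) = 23.56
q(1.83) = -23.51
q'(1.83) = -14.32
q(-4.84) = -16.97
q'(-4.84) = 12.36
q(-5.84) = -31.33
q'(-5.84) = 16.36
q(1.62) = -20.59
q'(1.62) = -13.48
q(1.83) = -23.51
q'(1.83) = -14.32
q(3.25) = -47.88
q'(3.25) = -20.00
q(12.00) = -376.00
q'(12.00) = -55.00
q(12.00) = -376.00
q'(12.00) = -55.00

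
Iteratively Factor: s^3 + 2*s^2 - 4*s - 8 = (s + 2)*(s^2 - 4) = (s + 2)^2*(s - 2)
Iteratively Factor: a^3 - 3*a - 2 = (a + 1)*(a^2 - a - 2) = (a - 2)*(a + 1)*(a + 1)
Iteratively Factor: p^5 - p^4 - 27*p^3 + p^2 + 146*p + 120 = (p + 4)*(p^4 - 5*p^3 - 7*p^2 + 29*p + 30) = (p - 5)*(p + 4)*(p^3 - 7*p - 6) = (p - 5)*(p + 2)*(p + 4)*(p^2 - 2*p - 3) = (p - 5)*(p - 3)*(p + 2)*(p + 4)*(p + 1)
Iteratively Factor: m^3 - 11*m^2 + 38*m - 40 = (m - 2)*(m^2 - 9*m + 20) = (m - 5)*(m - 2)*(m - 4)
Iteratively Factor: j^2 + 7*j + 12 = (j + 3)*(j + 4)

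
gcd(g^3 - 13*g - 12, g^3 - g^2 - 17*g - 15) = g^2 + 4*g + 3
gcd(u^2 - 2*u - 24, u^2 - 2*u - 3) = 1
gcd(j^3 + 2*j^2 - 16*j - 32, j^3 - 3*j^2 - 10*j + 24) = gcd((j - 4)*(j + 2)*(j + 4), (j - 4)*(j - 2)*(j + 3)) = j - 4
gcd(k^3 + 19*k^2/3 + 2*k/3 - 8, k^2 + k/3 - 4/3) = k^2 + k/3 - 4/3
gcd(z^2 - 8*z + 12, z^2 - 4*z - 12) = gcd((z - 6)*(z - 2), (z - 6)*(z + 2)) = z - 6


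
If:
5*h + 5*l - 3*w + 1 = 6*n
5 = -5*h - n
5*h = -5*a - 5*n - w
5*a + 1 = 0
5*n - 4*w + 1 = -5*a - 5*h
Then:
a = -1/5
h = -129/100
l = 59/20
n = 29/20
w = 1/5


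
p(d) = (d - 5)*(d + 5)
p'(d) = 2*d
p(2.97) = -16.18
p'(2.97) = 5.94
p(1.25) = -23.44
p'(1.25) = 2.50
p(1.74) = -21.97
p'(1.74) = 3.48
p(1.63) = -22.34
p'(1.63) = 3.26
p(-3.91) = -9.71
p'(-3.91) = -7.82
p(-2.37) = -19.38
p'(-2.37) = -4.74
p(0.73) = -24.47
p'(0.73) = 1.46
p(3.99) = -9.08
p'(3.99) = 7.98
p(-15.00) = 200.00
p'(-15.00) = -30.00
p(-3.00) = -16.00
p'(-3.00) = -6.00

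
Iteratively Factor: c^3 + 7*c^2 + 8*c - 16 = (c + 4)*(c^2 + 3*c - 4) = (c + 4)^2*(c - 1)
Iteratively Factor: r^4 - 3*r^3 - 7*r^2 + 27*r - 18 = (r + 3)*(r^3 - 6*r^2 + 11*r - 6) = (r - 3)*(r + 3)*(r^2 - 3*r + 2) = (r - 3)*(r - 1)*(r + 3)*(r - 2)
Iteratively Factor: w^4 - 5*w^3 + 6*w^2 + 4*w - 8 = (w - 2)*(w^3 - 3*w^2 + 4) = (w - 2)^2*(w^2 - w - 2) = (w - 2)^3*(w + 1)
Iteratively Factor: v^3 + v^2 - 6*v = (v)*(v^2 + v - 6) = v*(v + 3)*(v - 2)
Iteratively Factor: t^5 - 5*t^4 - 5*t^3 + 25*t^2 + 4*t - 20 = (t + 1)*(t^4 - 6*t^3 + t^2 + 24*t - 20) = (t - 1)*(t + 1)*(t^3 - 5*t^2 - 4*t + 20) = (t - 2)*(t - 1)*(t + 1)*(t^2 - 3*t - 10) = (t - 5)*(t - 2)*(t - 1)*(t + 1)*(t + 2)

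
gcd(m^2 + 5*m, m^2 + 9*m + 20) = m + 5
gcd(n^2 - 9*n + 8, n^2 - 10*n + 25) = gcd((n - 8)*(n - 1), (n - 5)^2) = 1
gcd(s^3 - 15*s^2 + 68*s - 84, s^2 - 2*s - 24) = s - 6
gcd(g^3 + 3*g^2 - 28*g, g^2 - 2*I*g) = g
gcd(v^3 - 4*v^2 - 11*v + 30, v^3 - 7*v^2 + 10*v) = v^2 - 7*v + 10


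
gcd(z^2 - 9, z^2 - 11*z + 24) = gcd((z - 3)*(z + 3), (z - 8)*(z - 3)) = z - 3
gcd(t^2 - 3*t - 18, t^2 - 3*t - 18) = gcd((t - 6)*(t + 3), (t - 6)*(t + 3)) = t^2 - 3*t - 18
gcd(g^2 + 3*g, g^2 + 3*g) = g^2 + 3*g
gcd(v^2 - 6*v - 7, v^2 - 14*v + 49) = v - 7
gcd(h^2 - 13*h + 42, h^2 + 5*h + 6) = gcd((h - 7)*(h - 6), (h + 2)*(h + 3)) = 1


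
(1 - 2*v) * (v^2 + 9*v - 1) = -2*v^3 - 17*v^2 + 11*v - 1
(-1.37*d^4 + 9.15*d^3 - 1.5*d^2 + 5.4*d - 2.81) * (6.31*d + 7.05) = -8.6447*d^5 + 48.078*d^4 + 55.0425*d^3 + 23.499*d^2 + 20.3389*d - 19.8105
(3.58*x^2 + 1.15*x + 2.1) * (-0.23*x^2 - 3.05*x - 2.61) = -0.8234*x^4 - 11.1835*x^3 - 13.3343*x^2 - 9.4065*x - 5.481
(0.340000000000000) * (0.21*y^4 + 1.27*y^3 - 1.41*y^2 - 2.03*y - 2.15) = 0.0714*y^4 + 0.4318*y^3 - 0.4794*y^2 - 0.6902*y - 0.731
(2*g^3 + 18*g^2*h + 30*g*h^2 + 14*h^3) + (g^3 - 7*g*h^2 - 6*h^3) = 3*g^3 + 18*g^2*h + 23*g*h^2 + 8*h^3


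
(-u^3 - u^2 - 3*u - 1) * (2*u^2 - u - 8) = -2*u^5 - u^4 + 3*u^3 + 9*u^2 + 25*u + 8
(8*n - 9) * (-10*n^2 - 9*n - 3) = -80*n^3 + 18*n^2 + 57*n + 27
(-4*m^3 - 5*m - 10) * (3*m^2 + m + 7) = -12*m^5 - 4*m^4 - 43*m^3 - 35*m^2 - 45*m - 70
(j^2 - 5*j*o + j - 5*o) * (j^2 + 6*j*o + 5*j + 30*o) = j^4 + j^3*o + 6*j^3 - 30*j^2*o^2 + 6*j^2*o + 5*j^2 - 180*j*o^2 + 5*j*o - 150*o^2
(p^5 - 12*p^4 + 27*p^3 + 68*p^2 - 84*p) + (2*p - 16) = p^5 - 12*p^4 + 27*p^3 + 68*p^2 - 82*p - 16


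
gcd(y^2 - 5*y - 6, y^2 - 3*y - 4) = y + 1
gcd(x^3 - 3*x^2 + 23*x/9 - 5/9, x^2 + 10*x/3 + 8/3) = 1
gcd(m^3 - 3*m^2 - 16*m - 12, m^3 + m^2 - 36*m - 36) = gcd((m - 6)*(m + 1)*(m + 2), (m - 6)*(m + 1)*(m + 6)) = m^2 - 5*m - 6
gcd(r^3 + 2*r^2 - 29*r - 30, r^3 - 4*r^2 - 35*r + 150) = r^2 + r - 30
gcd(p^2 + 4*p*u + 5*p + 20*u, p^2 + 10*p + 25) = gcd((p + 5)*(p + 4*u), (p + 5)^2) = p + 5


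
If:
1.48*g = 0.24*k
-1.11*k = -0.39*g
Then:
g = 0.00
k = 0.00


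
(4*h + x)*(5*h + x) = 20*h^2 + 9*h*x + x^2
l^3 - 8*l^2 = l^2*(l - 8)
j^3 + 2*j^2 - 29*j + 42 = (j - 3)*(j - 2)*(j + 7)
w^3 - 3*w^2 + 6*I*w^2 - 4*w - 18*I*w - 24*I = (w - 4)*(w + 1)*(w + 6*I)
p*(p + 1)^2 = p^3 + 2*p^2 + p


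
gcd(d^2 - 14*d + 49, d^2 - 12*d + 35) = d - 7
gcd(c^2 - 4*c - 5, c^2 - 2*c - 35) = 1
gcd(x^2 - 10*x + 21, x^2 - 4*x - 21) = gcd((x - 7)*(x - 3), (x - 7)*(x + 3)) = x - 7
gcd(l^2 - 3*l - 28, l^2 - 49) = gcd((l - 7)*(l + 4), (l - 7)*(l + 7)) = l - 7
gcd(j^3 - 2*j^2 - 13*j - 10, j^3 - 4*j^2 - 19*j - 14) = j^2 + 3*j + 2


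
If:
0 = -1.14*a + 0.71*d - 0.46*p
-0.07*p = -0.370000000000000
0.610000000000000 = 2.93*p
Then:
No Solution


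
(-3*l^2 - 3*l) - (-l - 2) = -3*l^2 - 2*l + 2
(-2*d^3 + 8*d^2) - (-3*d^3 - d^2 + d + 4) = d^3 + 9*d^2 - d - 4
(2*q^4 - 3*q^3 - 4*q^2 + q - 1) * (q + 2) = 2*q^5 + q^4 - 10*q^3 - 7*q^2 + q - 2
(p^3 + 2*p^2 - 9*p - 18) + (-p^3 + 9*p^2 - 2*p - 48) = 11*p^2 - 11*p - 66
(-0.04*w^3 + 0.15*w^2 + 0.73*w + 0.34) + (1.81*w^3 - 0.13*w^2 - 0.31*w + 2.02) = 1.77*w^3 + 0.02*w^2 + 0.42*w + 2.36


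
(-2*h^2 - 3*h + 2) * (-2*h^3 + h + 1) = 4*h^5 + 6*h^4 - 6*h^3 - 5*h^2 - h + 2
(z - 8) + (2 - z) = -6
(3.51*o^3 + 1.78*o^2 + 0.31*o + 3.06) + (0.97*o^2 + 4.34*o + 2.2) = 3.51*o^3 + 2.75*o^2 + 4.65*o + 5.26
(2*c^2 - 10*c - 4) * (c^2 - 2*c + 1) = 2*c^4 - 14*c^3 + 18*c^2 - 2*c - 4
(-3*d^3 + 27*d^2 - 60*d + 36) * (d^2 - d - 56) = -3*d^5 + 30*d^4 + 81*d^3 - 1416*d^2 + 3324*d - 2016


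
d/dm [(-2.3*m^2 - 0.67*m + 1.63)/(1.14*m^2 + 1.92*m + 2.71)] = (-3.6522*m^2 - 16.1824*m - 4.9453)/(1.2996*m^4 + 4.3776*m^3 + 9.8652*m^2 + 10.4064*m + 7.3441)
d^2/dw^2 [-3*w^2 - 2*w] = -6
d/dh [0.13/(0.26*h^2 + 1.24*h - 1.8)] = (-0.0676*h - 0.1612)/(0.26*h^2 + 1.24*h - 1.8)^2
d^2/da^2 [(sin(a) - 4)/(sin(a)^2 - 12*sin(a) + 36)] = (-8*sin(a) + cos(a)^2 + 13)*sin(a)/(sin(a) - 6)^4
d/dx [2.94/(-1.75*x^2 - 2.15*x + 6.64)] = (10.29*x + 6.321)/(1.75*x^2 + 2.15*x - 6.64)^2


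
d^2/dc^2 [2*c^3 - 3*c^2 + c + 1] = 12*c - 6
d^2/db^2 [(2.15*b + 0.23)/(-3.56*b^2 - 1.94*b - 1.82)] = (-(2.15*b + 0.23)*(7.12*b + 1.94)*(14.24*b + 3.88) + (45.924*b + 9.9796)*(3.56*b^2 + 1.94*b + 1.82))/(3.56*b^2 + 1.94*b + 1.82)^3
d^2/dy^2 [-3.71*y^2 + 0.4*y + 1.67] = -7.42000000000000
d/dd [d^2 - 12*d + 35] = 2*d - 12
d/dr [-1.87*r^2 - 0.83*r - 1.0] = -3.74*r - 0.83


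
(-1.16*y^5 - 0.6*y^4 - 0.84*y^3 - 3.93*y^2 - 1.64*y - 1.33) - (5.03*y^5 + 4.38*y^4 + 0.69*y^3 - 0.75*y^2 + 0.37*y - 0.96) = -6.19*y^5 - 4.98*y^4 - 1.53*y^3 - 3.18*y^2 - 2.01*y - 0.37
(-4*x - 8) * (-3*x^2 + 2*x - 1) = 12*x^3 + 16*x^2 - 12*x + 8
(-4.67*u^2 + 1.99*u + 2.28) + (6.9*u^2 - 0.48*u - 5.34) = 2.23*u^2 + 1.51*u - 3.06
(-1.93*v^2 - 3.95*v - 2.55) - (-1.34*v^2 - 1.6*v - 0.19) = -0.59*v^2 - 2.35*v - 2.36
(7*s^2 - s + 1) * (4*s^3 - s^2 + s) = 28*s^5 - 11*s^4 + 12*s^3 - 2*s^2 + s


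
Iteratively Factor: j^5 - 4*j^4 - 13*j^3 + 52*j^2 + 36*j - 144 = (j + 2)*(j^4 - 6*j^3 - j^2 + 54*j - 72) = (j - 2)*(j + 2)*(j^3 - 4*j^2 - 9*j + 36) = (j - 3)*(j - 2)*(j + 2)*(j^2 - j - 12) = (j - 4)*(j - 3)*(j - 2)*(j + 2)*(j + 3)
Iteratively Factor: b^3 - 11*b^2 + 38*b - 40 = (b - 5)*(b^2 - 6*b + 8) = (b - 5)*(b - 4)*(b - 2)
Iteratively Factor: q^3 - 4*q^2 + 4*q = (q - 2)*(q^2 - 2*q) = (q - 2)^2*(q)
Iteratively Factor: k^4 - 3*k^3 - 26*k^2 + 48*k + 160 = (k + 4)*(k^3 - 7*k^2 + 2*k + 40) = (k + 2)*(k + 4)*(k^2 - 9*k + 20) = (k - 5)*(k + 2)*(k + 4)*(k - 4)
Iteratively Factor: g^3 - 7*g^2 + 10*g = (g - 5)*(g^2 - 2*g) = (g - 5)*(g - 2)*(g)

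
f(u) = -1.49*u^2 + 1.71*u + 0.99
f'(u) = 1.71 - 2.98*u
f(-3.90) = -28.34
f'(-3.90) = 13.33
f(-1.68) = -6.09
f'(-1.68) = 6.72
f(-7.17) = -87.87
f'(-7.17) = 23.08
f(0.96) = 1.26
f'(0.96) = -1.15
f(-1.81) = -6.99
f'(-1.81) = 7.10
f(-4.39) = -35.23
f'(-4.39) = 14.79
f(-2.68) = -14.29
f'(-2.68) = 9.70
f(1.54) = 0.09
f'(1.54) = -2.88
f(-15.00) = -359.91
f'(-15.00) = 46.41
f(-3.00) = -17.55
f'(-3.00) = 10.65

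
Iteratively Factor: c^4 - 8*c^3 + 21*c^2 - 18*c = (c)*(c^3 - 8*c^2 + 21*c - 18) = c*(c - 2)*(c^2 - 6*c + 9) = c*(c - 3)*(c - 2)*(c - 3)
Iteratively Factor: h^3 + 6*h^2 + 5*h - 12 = (h - 1)*(h^2 + 7*h + 12) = (h - 1)*(h + 4)*(h + 3)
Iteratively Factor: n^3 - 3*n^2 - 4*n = (n + 1)*(n^2 - 4*n) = (n - 4)*(n + 1)*(n)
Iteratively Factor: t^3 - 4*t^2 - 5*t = (t)*(t^2 - 4*t - 5) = t*(t - 5)*(t + 1)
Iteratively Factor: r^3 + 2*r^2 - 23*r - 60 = (r + 3)*(r^2 - r - 20) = (r - 5)*(r + 3)*(r + 4)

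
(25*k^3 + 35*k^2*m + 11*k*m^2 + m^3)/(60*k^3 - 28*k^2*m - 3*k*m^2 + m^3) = (5*k^2 + 6*k*m + m^2)/(12*k^2 - 8*k*m + m^2)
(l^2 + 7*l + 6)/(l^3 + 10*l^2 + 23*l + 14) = (l + 6)/(l^2 + 9*l + 14)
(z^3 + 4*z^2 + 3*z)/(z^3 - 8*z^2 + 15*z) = (z^2 + 4*z + 3)/(z^2 - 8*z + 15)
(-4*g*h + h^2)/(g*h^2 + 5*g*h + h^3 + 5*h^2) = (-4*g + h)/(g*h + 5*g + h^2 + 5*h)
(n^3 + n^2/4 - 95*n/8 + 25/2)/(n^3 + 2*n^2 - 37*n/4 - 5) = (4*n - 5)/(2*(2*n + 1))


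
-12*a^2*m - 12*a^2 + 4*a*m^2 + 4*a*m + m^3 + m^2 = (-2*a + m)*(6*a + m)*(m + 1)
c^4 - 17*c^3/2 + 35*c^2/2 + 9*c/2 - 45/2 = (c - 5)*(c - 3)*(c - 3/2)*(c + 1)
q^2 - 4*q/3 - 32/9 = (q - 8/3)*(q + 4/3)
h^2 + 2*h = h*(h + 2)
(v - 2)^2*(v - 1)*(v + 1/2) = v^4 - 9*v^3/2 + 11*v^2/2 - 2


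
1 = 1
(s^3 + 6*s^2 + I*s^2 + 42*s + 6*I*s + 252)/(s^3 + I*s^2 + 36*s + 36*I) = (s^2 + s*(6 + 7*I) + 42*I)/(s^2 + 7*I*s - 6)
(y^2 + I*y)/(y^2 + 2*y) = (y + I)/(y + 2)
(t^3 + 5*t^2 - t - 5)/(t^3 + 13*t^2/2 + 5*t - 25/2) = 2*(t + 1)/(2*t + 5)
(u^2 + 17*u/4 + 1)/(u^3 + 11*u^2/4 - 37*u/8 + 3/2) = 2*(4*u + 1)/(8*u^2 - 10*u + 3)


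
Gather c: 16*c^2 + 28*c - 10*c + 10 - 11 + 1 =16*c^2 + 18*c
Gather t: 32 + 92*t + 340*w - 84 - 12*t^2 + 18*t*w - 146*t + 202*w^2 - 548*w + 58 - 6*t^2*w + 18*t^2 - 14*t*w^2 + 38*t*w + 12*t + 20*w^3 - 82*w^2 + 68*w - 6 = t^2*(6 - 6*w) + t*(-14*w^2 + 56*w - 42) + 20*w^3 + 120*w^2 - 140*w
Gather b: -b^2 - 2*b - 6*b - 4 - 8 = -b^2 - 8*b - 12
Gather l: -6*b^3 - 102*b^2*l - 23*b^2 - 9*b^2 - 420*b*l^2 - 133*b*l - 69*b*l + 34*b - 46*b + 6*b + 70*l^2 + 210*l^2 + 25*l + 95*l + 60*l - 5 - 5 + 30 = -6*b^3 - 32*b^2 - 6*b + l^2*(280 - 420*b) + l*(-102*b^2 - 202*b + 180) + 20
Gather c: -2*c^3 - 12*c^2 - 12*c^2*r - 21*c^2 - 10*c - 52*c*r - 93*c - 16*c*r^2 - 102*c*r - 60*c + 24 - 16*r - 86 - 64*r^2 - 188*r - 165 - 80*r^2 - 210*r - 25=-2*c^3 + c^2*(-12*r - 33) + c*(-16*r^2 - 154*r - 163) - 144*r^2 - 414*r - 252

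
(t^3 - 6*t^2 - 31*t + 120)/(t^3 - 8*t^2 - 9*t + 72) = (t + 5)/(t + 3)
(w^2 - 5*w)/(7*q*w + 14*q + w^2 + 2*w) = w*(w - 5)/(7*q*w + 14*q + w^2 + 2*w)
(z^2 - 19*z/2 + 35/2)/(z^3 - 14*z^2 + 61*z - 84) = (z - 5/2)/(z^2 - 7*z + 12)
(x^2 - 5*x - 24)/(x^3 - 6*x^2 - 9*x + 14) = (x^2 - 5*x - 24)/(x^3 - 6*x^2 - 9*x + 14)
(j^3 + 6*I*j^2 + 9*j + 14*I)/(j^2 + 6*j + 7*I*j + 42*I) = (j^2 - I*j + 2)/(j + 6)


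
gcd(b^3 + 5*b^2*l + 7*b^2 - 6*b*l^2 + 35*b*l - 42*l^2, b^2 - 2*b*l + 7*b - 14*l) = b + 7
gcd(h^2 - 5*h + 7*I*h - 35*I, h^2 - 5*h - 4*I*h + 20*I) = h - 5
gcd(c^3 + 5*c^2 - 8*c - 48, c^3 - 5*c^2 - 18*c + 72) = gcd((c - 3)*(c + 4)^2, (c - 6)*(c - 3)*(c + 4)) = c^2 + c - 12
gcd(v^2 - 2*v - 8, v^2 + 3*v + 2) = v + 2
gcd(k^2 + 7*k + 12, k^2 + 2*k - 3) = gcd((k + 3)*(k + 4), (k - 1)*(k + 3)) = k + 3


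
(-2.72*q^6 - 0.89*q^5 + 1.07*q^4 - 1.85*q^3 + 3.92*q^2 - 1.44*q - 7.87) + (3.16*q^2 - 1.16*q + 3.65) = -2.72*q^6 - 0.89*q^5 + 1.07*q^4 - 1.85*q^3 + 7.08*q^2 - 2.6*q - 4.22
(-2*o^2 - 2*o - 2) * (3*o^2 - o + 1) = -6*o^4 - 4*o^3 - 6*o^2 - 2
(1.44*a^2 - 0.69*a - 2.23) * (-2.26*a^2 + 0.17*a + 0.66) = -3.2544*a^4 + 1.8042*a^3 + 5.8729*a^2 - 0.8345*a - 1.4718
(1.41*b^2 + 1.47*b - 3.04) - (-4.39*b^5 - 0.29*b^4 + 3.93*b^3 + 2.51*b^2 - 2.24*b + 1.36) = 4.39*b^5 + 0.29*b^4 - 3.93*b^3 - 1.1*b^2 + 3.71*b - 4.4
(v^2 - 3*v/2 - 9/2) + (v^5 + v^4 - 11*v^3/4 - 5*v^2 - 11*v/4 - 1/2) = v^5 + v^4 - 11*v^3/4 - 4*v^2 - 17*v/4 - 5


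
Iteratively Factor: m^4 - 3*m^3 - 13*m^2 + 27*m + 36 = (m - 3)*(m^3 - 13*m - 12) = (m - 3)*(m + 3)*(m^2 - 3*m - 4) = (m - 4)*(m - 3)*(m + 3)*(m + 1)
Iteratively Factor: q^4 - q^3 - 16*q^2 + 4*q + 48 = (q + 2)*(q^3 - 3*q^2 - 10*q + 24) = (q - 4)*(q + 2)*(q^2 + q - 6) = (q - 4)*(q - 2)*(q + 2)*(q + 3)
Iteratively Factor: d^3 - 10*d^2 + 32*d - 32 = (d - 2)*(d^2 - 8*d + 16) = (d - 4)*(d - 2)*(d - 4)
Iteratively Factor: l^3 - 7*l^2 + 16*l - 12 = (l - 3)*(l^2 - 4*l + 4) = (l - 3)*(l - 2)*(l - 2)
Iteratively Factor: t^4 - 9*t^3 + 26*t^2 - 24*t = (t - 4)*(t^3 - 5*t^2 + 6*t) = (t - 4)*(t - 2)*(t^2 - 3*t) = (t - 4)*(t - 3)*(t - 2)*(t)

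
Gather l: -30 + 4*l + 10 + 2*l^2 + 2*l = 2*l^2 + 6*l - 20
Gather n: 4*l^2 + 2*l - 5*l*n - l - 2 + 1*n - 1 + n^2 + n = 4*l^2 + l + n^2 + n*(2 - 5*l) - 3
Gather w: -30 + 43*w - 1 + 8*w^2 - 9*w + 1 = 8*w^2 + 34*w - 30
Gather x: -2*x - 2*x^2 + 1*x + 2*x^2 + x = 0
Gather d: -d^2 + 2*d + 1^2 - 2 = -d^2 + 2*d - 1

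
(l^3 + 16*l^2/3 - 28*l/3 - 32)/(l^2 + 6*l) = l - 2/3 - 16/(3*l)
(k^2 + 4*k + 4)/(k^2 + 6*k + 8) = (k + 2)/(k + 4)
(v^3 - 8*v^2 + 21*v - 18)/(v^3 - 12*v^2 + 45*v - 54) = (v - 2)/(v - 6)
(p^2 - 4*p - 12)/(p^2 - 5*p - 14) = (p - 6)/(p - 7)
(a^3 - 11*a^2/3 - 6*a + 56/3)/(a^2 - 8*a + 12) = (3*a^2 - 5*a - 28)/(3*(a - 6))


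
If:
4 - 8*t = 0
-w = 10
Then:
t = 1/2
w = -10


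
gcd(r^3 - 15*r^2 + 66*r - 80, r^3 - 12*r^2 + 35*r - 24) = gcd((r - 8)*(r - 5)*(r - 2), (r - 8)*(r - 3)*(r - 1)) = r - 8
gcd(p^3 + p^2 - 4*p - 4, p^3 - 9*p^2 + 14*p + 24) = p + 1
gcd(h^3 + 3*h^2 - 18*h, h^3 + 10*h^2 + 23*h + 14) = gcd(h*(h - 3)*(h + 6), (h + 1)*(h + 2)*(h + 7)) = 1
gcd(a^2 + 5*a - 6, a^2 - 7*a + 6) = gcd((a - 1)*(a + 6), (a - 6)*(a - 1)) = a - 1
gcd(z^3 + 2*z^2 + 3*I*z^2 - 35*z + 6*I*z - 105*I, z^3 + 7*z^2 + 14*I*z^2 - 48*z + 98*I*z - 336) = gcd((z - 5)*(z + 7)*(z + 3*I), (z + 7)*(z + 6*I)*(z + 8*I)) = z + 7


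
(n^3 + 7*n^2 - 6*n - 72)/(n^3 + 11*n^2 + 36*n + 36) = (n^2 + n - 12)/(n^2 + 5*n + 6)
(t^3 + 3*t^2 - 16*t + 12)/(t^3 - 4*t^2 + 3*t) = (t^2 + 4*t - 12)/(t*(t - 3))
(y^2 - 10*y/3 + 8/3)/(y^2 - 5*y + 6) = (y - 4/3)/(y - 3)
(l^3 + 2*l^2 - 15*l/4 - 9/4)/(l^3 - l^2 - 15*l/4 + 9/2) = (2*l^2 + 7*l + 3)/(2*l^2 + l - 6)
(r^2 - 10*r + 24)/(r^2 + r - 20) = (r - 6)/(r + 5)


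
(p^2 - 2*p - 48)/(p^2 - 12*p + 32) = (p + 6)/(p - 4)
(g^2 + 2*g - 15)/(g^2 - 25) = (g - 3)/(g - 5)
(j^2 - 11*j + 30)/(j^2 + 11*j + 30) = (j^2 - 11*j + 30)/(j^2 + 11*j + 30)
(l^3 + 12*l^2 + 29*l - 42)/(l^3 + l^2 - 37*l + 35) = (l + 6)/(l - 5)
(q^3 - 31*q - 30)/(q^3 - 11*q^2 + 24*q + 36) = (q + 5)/(q - 6)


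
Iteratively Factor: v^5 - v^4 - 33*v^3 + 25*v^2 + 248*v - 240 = (v + 4)*(v^4 - 5*v^3 - 13*v^2 + 77*v - 60) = (v - 5)*(v + 4)*(v^3 - 13*v + 12) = (v - 5)*(v + 4)^2*(v^2 - 4*v + 3) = (v - 5)*(v - 3)*(v + 4)^2*(v - 1)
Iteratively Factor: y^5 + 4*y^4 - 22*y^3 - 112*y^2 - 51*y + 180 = (y - 5)*(y^4 + 9*y^3 + 23*y^2 + 3*y - 36) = (y - 5)*(y + 3)*(y^3 + 6*y^2 + 5*y - 12) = (y - 5)*(y + 3)^2*(y^2 + 3*y - 4) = (y - 5)*(y - 1)*(y + 3)^2*(y + 4)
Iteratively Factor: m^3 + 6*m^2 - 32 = (m + 4)*(m^2 + 2*m - 8) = (m + 4)^2*(m - 2)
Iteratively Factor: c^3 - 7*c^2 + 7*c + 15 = (c - 5)*(c^2 - 2*c - 3) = (c - 5)*(c + 1)*(c - 3)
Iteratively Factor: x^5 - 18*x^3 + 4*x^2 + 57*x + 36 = (x - 3)*(x^4 + 3*x^3 - 9*x^2 - 23*x - 12) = (x - 3)*(x + 1)*(x^3 + 2*x^2 - 11*x - 12) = (x - 3)^2*(x + 1)*(x^2 + 5*x + 4) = (x - 3)^2*(x + 1)^2*(x + 4)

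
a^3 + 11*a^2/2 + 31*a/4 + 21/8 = (a + 1/2)*(a + 3/2)*(a + 7/2)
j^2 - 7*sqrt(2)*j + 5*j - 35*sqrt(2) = (j + 5)*(j - 7*sqrt(2))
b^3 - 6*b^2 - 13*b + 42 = (b - 7)*(b - 2)*(b + 3)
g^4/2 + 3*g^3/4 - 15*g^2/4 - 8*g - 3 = (g/2 + 1)*(g - 3)*(g + 1/2)*(g + 2)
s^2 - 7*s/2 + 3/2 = (s - 3)*(s - 1/2)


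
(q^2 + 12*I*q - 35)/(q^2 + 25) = (q + 7*I)/(q - 5*I)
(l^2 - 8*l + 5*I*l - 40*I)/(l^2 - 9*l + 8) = (l + 5*I)/(l - 1)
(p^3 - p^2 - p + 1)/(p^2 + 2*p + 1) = (p^2 - 2*p + 1)/(p + 1)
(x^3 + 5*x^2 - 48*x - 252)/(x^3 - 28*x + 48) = (x^2 - x - 42)/(x^2 - 6*x + 8)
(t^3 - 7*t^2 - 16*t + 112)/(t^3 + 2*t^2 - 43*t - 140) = (t - 4)/(t + 5)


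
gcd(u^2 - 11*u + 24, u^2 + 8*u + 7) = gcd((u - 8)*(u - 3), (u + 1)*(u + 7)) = 1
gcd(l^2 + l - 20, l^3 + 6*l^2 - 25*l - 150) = l + 5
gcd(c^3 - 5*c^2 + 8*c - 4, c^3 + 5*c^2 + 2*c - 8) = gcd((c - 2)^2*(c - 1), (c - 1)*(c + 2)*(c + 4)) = c - 1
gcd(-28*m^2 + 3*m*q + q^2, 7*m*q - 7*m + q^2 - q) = 7*m + q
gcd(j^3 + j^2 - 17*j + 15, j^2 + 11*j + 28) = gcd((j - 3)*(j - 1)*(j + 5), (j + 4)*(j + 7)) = 1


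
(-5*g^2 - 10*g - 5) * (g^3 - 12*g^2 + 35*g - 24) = -5*g^5 + 50*g^4 - 60*g^3 - 170*g^2 + 65*g + 120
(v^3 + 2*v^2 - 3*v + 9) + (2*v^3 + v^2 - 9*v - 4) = 3*v^3 + 3*v^2 - 12*v + 5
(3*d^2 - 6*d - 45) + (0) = 3*d^2 - 6*d - 45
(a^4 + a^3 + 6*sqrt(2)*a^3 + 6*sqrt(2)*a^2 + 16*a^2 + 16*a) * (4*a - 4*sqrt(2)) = 4*a^5 + 4*a^4 + 20*sqrt(2)*a^4 + 16*a^3 + 20*sqrt(2)*a^3 - 64*sqrt(2)*a^2 + 16*a^2 - 64*sqrt(2)*a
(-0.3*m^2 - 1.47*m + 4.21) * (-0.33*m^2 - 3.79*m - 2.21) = 0.099*m^4 + 1.6221*m^3 + 4.845*m^2 - 12.7072*m - 9.3041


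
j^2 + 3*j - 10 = (j - 2)*(j + 5)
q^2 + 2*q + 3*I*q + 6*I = (q + 2)*(q + 3*I)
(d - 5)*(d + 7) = d^2 + 2*d - 35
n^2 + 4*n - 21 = (n - 3)*(n + 7)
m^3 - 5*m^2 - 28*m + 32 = (m - 8)*(m - 1)*(m + 4)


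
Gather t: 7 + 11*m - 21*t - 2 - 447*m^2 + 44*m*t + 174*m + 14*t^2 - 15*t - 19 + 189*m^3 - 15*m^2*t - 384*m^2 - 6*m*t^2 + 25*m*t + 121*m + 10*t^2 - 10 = 189*m^3 - 831*m^2 + 306*m + t^2*(24 - 6*m) + t*(-15*m^2 + 69*m - 36) - 24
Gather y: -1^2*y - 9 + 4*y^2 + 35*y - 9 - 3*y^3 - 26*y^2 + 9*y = -3*y^3 - 22*y^2 + 43*y - 18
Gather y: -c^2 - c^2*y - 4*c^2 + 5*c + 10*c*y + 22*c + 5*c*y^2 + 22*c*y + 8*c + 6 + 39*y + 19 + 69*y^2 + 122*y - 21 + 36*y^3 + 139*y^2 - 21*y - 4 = -5*c^2 + 35*c + 36*y^3 + y^2*(5*c + 208) + y*(-c^2 + 32*c + 140)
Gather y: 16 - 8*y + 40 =56 - 8*y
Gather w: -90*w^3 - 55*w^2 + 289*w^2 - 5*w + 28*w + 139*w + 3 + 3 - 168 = -90*w^3 + 234*w^2 + 162*w - 162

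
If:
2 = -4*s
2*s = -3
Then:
No Solution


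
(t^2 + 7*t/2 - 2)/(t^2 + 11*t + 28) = (t - 1/2)/(t + 7)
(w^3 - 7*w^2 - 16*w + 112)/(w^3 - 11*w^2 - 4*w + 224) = (w - 4)/(w - 8)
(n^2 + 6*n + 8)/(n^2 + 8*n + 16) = (n + 2)/(n + 4)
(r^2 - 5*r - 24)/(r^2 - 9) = (r - 8)/(r - 3)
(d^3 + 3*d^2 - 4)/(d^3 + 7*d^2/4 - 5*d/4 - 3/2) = 4*(d + 2)/(4*d + 3)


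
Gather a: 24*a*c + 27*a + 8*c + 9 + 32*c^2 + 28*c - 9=a*(24*c + 27) + 32*c^2 + 36*c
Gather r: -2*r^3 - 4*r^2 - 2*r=-2*r^3 - 4*r^2 - 2*r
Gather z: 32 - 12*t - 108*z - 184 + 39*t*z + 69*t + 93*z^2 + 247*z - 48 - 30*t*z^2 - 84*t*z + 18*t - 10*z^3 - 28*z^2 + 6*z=75*t - 10*z^3 + z^2*(65 - 30*t) + z*(145 - 45*t) - 200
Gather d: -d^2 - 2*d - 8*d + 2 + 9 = -d^2 - 10*d + 11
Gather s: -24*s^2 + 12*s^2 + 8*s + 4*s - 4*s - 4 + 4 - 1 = -12*s^2 + 8*s - 1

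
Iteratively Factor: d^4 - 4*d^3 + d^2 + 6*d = (d + 1)*(d^3 - 5*d^2 + 6*d) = d*(d + 1)*(d^2 - 5*d + 6) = d*(d - 3)*(d + 1)*(d - 2)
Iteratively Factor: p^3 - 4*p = (p - 2)*(p^2 + 2*p) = (p - 2)*(p + 2)*(p)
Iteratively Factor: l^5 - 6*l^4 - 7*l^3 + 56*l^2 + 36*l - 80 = (l - 4)*(l^4 - 2*l^3 - 15*l^2 - 4*l + 20) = (l - 4)*(l + 2)*(l^3 - 4*l^2 - 7*l + 10) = (l - 5)*(l - 4)*(l + 2)*(l^2 + l - 2) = (l - 5)*(l - 4)*(l - 1)*(l + 2)*(l + 2)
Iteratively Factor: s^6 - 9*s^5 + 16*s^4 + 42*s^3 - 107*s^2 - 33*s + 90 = (s - 3)*(s^5 - 6*s^4 - 2*s^3 + 36*s^2 + s - 30) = (s - 5)*(s - 3)*(s^4 - s^3 - 7*s^2 + s + 6) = (s - 5)*(s - 3)^2*(s^3 + 2*s^2 - s - 2) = (s - 5)*(s - 3)^2*(s + 1)*(s^2 + s - 2) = (s - 5)*(s - 3)^2*(s + 1)*(s + 2)*(s - 1)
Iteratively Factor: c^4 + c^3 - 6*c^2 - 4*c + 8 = (c - 1)*(c^3 + 2*c^2 - 4*c - 8) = (c - 1)*(c + 2)*(c^2 - 4) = (c - 1)*(c + 2)^2*(c - 2)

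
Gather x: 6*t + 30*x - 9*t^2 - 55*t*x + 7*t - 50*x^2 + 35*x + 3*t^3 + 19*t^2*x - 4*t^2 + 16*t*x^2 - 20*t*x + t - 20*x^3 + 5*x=3*t^3 - 13*t^2 + 14*t - 20*x^3 + x^2*(16*t - 50) + x*(19*t^2 - 75*t + 70)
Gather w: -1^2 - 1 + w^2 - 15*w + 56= w^2 - 15*w + 54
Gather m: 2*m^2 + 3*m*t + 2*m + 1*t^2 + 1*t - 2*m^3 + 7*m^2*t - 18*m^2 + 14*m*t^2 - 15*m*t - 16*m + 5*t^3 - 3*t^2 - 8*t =-2*m^3 + m^2*(7*t - 16) + m*(14*t^2 - 12*t - 14) + 5*t^3 - 2*t^2 - 7*t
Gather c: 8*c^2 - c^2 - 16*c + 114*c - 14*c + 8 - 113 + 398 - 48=7*c^2 + 84*c + 245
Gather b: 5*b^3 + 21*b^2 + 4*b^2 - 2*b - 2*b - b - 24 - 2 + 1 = 5*b^3 + 25*b^2 - 5*b - 25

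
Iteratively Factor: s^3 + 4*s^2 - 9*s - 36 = (s - 3)*(s^2 + 7*s + 12) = (s - 3)*(s + 4)*(s + 3)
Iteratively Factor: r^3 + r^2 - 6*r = (r + 3)*(r^2 - 2*r) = r*(r + 3)*(r - 2)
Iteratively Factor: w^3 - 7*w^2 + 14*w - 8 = (w - 2)*(w^2 - 5*w + 4) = (w - 4)*(w - 2)*(w - 1)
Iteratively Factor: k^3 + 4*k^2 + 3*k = (k + 1)*(k^2 + 3*k) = (k + 1)*(k + 3)*(k)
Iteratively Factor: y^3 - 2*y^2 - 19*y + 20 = (y - 5)*(y^2 + 3*y - 4) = (y - 5)*(y + 4)*(y - 1)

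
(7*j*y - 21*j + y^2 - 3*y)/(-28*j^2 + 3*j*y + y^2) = (y - 3)/(-4*j + y)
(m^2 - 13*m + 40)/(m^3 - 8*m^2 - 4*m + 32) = (m - 5)/(m^2 - 4)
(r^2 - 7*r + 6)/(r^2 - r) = (r - 6)/r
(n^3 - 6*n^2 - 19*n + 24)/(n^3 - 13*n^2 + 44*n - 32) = (n + 3)/(n - 4)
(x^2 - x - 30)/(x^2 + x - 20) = (x - 6)/(x - 4)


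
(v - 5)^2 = v^2 - 10*v + 25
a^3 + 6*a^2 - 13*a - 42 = (a - 3)*(a + 2)*(a + 7)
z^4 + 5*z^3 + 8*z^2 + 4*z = z*(z + 1)*(z + 2)^2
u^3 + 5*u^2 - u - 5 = (u - 1)*(u + 1)*(u + 5)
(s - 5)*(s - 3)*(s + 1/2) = s^3 - 15*s^2/2 + 11*s + 15/2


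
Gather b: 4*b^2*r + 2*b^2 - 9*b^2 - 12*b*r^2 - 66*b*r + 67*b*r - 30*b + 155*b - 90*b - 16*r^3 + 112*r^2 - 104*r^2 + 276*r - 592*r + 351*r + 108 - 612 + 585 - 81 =b^2*(4*r - 7) + b*(-12*r^2 + r + 35) - 16*r^3 + 8*r^2 + 35*r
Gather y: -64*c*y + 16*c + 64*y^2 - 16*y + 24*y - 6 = 16*c + 64*y^2 + y*(8 - 64*c) - 6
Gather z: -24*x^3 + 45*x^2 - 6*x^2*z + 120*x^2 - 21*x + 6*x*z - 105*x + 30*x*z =-24*x^3 + 165*x^2 - 126*x + z*(-6*x^2 + 36*x)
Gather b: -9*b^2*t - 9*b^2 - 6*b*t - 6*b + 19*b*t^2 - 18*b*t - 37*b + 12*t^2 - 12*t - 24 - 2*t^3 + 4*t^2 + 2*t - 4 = b^2*(-9*t - 9) + b*(19*t^2 - 24*t - 43) - 2*t^3 + 16*t^2 - 10*t - 28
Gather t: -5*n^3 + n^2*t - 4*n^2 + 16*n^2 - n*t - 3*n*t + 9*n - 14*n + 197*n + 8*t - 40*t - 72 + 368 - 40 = -5*n^3 + 12*n^2 + 192*n + t*(n^2 - 4*n - 32) + 256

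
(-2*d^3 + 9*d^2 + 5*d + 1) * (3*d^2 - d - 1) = -6*d^5 + 29*d^4 + 8*d^3 - 11*d^2 - 6*d - 1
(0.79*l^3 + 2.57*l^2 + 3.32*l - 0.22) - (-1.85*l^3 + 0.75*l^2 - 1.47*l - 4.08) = 2.64*l^3 + 1.82*l^2 + 4.79*l + 3.86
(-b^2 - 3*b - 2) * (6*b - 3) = -6*b^3 - 15*b^2 - 3*b + 6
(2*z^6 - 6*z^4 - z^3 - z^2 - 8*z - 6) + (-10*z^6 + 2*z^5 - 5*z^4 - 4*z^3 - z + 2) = -8*z^6 + 2*z^5 - 11*z^4 - 5*z^3 - z^2 - 9*z - 4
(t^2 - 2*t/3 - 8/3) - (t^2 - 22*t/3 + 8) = 20*t/3 - 32/3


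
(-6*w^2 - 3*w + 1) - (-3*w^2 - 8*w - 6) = -3*w^2 + 5*w + 7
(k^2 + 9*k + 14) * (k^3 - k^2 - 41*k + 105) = k^5 + 8*k^4 - 36*k^3 - 278*k^2 + 371*k + 1470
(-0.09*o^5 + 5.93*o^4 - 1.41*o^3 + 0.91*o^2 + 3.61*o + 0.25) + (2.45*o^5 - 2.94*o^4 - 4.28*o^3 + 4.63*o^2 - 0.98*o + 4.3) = 2.36*o^5 + 2.99*o^4 - 5.69*o^3 + 5.54*o^2 + 2.63*o + 4.55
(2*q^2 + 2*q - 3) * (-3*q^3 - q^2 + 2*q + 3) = -6*q^5 - 8*q^4 + 11*q^3 + 13*q^2 - 9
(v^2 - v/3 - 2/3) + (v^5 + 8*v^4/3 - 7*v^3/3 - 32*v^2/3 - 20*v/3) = v^5 + 8*v^4/3 - 7*v^3/3 - 29*v^2/3 - 7*v - 2/3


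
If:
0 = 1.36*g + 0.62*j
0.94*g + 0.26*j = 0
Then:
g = 0.00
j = 0.00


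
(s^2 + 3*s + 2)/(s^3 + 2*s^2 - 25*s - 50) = (s + 1)/(s^2 - 25)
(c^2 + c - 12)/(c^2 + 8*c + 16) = (c - 3)/(c + 4)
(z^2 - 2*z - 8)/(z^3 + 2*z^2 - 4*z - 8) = (z - 4)/(z^2 - 4)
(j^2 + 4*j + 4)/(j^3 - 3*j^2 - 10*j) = (j + 2)/(j*(j - 5))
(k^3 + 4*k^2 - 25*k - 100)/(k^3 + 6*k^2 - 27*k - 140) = (k + 5)/(k + 7)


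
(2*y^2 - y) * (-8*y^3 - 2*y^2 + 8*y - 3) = -16*y^5 + 4*y^4 + 18*y^3 - 14*y^2 + 3*y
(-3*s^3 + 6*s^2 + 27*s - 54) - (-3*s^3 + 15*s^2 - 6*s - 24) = -9*s^2 + 33*s - 30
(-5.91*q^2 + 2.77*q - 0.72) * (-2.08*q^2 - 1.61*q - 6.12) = 12.2928*q^4 + 3.7535*q^3 + 33.2071*q^2 - 15.7932*q + 4.4064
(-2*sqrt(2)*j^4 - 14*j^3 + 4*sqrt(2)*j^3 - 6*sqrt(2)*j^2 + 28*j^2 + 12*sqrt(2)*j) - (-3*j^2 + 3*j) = -2*sqrt(2)*j^4 - 14*j^3 + 4*sqrt(2)*j^3 - 6*sqrt(2)*j^2 + 31*j^2 - 3*j + 12*sqrt(2)*j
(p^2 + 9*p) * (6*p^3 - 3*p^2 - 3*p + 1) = 6*p^5 + 51*p^4 - 30*p^3 - 26*p^2 + 9*p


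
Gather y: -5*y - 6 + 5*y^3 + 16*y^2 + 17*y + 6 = 5*y^3 + 16*y^2 + 12*y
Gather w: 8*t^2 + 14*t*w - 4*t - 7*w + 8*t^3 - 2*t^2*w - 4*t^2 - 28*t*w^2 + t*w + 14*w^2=8*t^3 + 4*t^2 - 4*t + w^2*(14 - 28*t) + w*(-2*t^2 + 15*t - 7)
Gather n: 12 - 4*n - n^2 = -n^2 - 4*n + 12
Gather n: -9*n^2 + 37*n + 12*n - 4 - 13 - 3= -9*n^2 + 49*n - 20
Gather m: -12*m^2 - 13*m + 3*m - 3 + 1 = -12*m^2 - 10*m - 2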